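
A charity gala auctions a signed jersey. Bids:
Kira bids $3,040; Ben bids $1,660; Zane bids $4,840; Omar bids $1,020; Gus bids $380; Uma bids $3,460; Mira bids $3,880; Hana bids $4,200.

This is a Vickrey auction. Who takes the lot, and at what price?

Vickrey auction: the highest bidder wins and pays the second-highest bid.
Sorting bids: 4,840 (Zane) > 4,200 (Hana) > 3,880 (Mira) > 3,460 (Uma) > 3,040 (Kira) > 1,660 (Ben) > …
Second-price: Zane pays Hana's bid of $4,200.

Zane pays $4,200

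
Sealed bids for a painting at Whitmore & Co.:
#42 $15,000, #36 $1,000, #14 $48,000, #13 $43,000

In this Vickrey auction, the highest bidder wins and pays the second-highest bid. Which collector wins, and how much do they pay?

Vickrey auction: the highest bidder wins and pays the second-highest bid.
Bids in order: 48,000 (#14) > 43,000 (#13) > 15,000 (#42) > 1,000 (#36)
#14 is highest; pays the second-highest bid, $43,000.

#14 pays $43,000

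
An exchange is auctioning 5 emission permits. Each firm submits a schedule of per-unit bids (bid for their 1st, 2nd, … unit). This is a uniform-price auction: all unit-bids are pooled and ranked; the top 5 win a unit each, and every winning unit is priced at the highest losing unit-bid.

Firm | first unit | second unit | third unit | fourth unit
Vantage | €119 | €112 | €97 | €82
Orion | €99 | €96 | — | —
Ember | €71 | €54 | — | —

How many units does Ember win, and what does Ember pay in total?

All unit-bids, highest first — top 5: 119 (Vantage-1), 112 (Vantage-2), 99 (Orion-1), 97 (Vantage-3), 96 (Orion-2)
Highest rejected unit-bid = €82.
Ember wins 0 unit(s) at €82 each.

Ember: 0 units, pays €0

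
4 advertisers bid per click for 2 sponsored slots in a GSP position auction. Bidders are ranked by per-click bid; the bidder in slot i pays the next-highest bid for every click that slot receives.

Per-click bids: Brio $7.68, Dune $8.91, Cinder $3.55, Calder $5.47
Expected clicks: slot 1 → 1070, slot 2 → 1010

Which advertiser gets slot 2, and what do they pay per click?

Brio; $5.47 per click

Per-click bids in order: $8.91 (Dune) > $7.68 (Brio) > $5.47 (Calder) > …
Slot 2 goes to the second-ranked bidder, Brio, who pays the next bid down: $5.47/click.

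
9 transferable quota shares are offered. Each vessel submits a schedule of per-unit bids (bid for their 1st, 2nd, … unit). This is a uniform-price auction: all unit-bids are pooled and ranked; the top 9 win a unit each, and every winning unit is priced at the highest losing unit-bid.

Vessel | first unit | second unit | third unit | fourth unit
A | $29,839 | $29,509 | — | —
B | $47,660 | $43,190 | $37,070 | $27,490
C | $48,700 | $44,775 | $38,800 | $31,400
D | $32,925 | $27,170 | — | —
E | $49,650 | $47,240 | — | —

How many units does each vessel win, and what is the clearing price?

All unit-bids, highest first — top 9: 49,650 (E-1), 48,700 (C-1), 47,660 (B-1), 47,240 (E-2), 44,775 (C-2), 43,190 (B-2), 38,800 (C-3), 37,070 (B-3), 32,925 (D-1)
Highest rejected unit-bid = $31,400.
Allocation: B 3, C 3, D 1, E 2.

B 3, C 3, D 1, E 2; clearing price $31,400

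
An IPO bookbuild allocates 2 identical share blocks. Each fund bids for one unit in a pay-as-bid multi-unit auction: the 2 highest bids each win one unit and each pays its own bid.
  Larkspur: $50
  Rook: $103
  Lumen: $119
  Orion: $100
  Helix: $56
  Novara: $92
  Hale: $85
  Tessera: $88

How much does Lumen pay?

Bids ranked high→low: 119 (Lumen), 103 (Rook), 100 (Orion), 92 (Novara), …
Top 2: Lumen, Rook.
Lumen wins → own bid $119.

Lumen pays $119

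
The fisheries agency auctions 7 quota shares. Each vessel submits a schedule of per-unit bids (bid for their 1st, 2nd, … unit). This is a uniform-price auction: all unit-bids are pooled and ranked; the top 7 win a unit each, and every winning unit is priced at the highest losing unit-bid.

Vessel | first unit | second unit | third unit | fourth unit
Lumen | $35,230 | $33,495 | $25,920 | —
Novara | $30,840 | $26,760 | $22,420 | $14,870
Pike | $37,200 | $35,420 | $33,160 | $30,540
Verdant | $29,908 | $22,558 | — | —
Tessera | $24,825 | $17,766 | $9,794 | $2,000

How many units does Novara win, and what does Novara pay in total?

Pooled unit-bids ranked (top 7): 37,200 (Pike-1), 35,420 (Pike-2), 35,230 (Lumen-1), 33,495 (Lumen-2), 33,160 (Pike-3), 30,840 (Novara-1), 30,540 (Pike-4)
The (k+1)-th unit-bid is $29,908.
Novara wins 1 unit(s) at $29,908 each.

Novara: 1 unit, pays $29,908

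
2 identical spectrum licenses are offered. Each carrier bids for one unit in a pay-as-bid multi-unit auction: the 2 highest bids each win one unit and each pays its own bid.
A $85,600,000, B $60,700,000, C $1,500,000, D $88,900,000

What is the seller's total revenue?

Sorting: 88,900,000 (D), 85,600,000 (A), 60,700,000 (B), 1,500,000 (C)
Top 2: D, A.
Total revenue = 88,900,000 + 85,600,000 = $174,500,000.

Total revenue: $174,500,000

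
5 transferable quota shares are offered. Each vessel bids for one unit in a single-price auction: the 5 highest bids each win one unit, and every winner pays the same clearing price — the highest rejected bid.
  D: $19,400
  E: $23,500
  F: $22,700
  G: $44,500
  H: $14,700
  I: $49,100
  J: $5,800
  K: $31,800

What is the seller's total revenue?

Bids ranked high→low: 49,100 (I), 44,500 (G), 31,800 (K), 23,500 (E), 22,700 (F), 19,400 (D), 14,700 (H), …
Winners (5 units): I, G, K, E, F.
First losing bid is D's $19,400, which sets the uniform price.
Total revenue = 5 × $19,400 = $97,000.

Total revenue: $97,000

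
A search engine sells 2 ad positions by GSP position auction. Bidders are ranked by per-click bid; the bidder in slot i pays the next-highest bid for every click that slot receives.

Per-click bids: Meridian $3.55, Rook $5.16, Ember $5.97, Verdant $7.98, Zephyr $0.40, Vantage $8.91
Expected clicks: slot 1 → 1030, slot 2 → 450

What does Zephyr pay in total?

Ranked by bid: $8.91 (Vantage) > $7.98 (Verdant) > $5.97 (Ember) > …
Zephyr ranks below slot 2 → no slot, pays nothing.

Zephyr pays $0.00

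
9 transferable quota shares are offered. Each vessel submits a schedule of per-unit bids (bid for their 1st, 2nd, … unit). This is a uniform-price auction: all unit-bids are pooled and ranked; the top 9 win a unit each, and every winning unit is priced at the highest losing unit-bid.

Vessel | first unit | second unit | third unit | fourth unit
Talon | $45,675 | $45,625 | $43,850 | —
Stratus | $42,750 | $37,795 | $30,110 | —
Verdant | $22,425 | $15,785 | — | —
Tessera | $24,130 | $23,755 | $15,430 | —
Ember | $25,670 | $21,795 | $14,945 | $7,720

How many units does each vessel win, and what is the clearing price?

Ember 1, Stratus 3, Talon 3, Tessera 2; clearing price $22,425

Merging the schedules and taking the best 9: 45,675 (Talon-1), 45,625 (Talon-2), 43,850 (Talon-3), 42,750 (Stratus-1), 37,795 (Stratus-2), 30,110 (Stratus-3), 25,670 (Ember-1), 24,130 (Tessera-1), 23,755 (Tessera-2)
First bid not allocated: $22,425.
Allocation: Ember 1, Stratus 3, Talon 3, Tessera 2.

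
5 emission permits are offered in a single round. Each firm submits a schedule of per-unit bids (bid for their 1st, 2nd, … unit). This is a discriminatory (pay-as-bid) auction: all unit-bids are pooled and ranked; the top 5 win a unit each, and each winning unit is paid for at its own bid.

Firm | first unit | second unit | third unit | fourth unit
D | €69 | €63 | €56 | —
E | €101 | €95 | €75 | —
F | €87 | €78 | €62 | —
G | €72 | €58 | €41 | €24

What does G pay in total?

G pays €0

Pooled unit-bids ranked (top 5): 101 (E-1), 95 (E-2), 87 (F-1), 78 (F-2), 75 (E-3)
Next rejected bid: €72 (not a price — pay-as-bid).
G wins no units.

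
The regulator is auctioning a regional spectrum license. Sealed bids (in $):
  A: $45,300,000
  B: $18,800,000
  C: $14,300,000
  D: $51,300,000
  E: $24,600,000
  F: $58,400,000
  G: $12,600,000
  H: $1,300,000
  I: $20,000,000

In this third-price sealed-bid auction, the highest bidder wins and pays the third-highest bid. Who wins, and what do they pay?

F pays $45,300,000

Bids in order: 58,400,000 (F) > 51,300,000 (D) > 45,300,000 (A) > 24,600,000 (E) > 20,000,000 (I) > 18,800,000 (B) > …
F wins; payment is bid #3 in the ranking = $45,300,000.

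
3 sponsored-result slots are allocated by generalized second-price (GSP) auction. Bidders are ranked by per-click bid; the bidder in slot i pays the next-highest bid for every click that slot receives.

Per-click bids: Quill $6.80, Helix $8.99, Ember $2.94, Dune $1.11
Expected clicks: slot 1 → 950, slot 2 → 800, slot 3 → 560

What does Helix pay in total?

Sorting advertisers: $8.99 (Helix) > $6.80 (Quill) > $2.94 (Ember) > $1.11 (Dune)
Helix holds slot 1 → pays next bid $6.80 × 950 clicks = $6460.00.

Helix pays $6460.00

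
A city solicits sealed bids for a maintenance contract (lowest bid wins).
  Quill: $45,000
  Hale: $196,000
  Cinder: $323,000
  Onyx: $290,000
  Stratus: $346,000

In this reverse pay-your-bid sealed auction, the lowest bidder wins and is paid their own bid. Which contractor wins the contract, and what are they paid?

Rule: the lowest bidder wins and is paid their own bid.
Bids ranked: 45,000 (Quill) < 196,000 (Hale) < 290,000 (Onyx) < 323,000 (Cinder) < 346,000 (Stratus)
First-price: Quill is paid what they bid, $45,000.

Quill is paid $45,000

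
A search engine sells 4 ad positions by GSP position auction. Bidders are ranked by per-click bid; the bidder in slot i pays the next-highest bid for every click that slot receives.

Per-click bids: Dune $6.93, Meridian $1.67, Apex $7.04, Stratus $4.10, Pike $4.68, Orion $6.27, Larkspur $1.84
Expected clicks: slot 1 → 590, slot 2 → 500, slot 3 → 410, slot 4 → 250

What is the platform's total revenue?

Total revenue: $10167.50

Per-click bids in order: $7.04 (Apex) > $6.93 (Dune) > $6.27 (Orion) > $4.68 (Pike) > $4.10 (Stratus) > …
Slot 1: Apex pays $6.93 × 590 = $4088.70
Slot 2: Dune pays $6.27 × 500 = $3135.00
Slot 3: Orion pays $4.68 × 410 = $1918.80
Slot 4: Pike pays $4.10 × 250 = $1025.00
Total = $10167.50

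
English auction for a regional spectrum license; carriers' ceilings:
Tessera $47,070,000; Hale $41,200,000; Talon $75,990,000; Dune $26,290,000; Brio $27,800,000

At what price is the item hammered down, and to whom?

Talon wins at $47,070,000

Rule: the price rises until one bidder remains; the winner pays the price at which the last rival dropped out.
Limits ranked: 75,990,000 (Talon) > 47,070,000 (Tessera) > 41,200,000 (Hale) > 27,800,000 (Brio) > 26,290,000 (Dune)
Once the price passes $47,070,000, only Talon is left; the hammer falls at Tessera's limit of $47,070,000.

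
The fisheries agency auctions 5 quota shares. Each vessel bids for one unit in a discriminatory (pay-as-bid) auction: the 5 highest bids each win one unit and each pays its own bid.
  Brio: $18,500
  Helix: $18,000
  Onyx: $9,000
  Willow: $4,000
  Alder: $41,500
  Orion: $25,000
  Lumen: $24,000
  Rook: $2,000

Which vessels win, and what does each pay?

Alder $41,500, Orion $25,000, Lumen $24,000, Brio $18,500, Helix $18,000

Ordering the bids: 41,500 (Alder), 25,000 (Orion), 24,000 (Lumen), 18,500 (Brio), 18,000 (Helix), 9,000 (Onyx), 4,000 (Willow), …
Winners (5 units): Alder, Orion, Lumen, Brio, Helix.
Each winner pays its own bid: Alder $41,500, Orion $25,000, Lumen $24,000, Brio $18,500, Helix $18,000.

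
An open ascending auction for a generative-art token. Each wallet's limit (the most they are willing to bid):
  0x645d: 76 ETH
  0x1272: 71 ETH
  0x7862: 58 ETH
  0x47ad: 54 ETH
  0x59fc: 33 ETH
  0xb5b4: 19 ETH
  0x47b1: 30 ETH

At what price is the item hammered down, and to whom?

0x645d wins at 71 ETH

Ascending (English) auction: the price rises until one bidder remains; the winner pays the price at which the last rival dropped out.
Limits ranked: 76 (0x645d) > 71 (0x1272) > 58 (0x7862) > 54 (0x47ad) > 33 (0x59fc) > 30 (0x47b1) > …
0x1272 is the last rival to drop out, at 71 ETH; 0x645d remains and wins at that price.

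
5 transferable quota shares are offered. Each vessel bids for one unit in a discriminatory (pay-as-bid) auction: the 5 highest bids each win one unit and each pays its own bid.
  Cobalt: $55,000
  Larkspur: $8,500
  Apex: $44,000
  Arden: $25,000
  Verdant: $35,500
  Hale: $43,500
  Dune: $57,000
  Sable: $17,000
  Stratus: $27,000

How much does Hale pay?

Hale pays $43,500

Ordering the bids: 57,000 (Dune), 55,000 (Cobalt), 44,000 (Apex), 43,500 (Hale), 35,500 (Verdant), 27,000 (Stratus), 25,000 (Arden), …
The 5 highest are Dune, Cobalt, Apex, Hale, Verdant.
Hale wins → own bid $43,500.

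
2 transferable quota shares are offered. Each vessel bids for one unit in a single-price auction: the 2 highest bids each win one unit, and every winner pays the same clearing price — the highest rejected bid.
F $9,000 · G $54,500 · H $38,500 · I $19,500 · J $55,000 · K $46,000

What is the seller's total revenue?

Total revenue: $92,000

Sorting: 55,000 (J), 54,500 (G), 46,000 (K), 38,500 (H), …
The 2 highest are J, G.
Highest unsuccessful bid: $46,000 → clearing price.
Total revenue = 2 × $46,000 = $92,000.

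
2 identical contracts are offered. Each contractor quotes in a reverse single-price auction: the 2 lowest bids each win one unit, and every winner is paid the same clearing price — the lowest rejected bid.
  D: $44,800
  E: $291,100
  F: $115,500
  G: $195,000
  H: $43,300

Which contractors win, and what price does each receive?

H, D; each is paid $115,500

Sorting: 43,300 (H), 44,800 (D), 115,500 (F), 195,000 (G), …
Winners (2 units): H, D.
Clearing price = lowest rejected bid = $115,500.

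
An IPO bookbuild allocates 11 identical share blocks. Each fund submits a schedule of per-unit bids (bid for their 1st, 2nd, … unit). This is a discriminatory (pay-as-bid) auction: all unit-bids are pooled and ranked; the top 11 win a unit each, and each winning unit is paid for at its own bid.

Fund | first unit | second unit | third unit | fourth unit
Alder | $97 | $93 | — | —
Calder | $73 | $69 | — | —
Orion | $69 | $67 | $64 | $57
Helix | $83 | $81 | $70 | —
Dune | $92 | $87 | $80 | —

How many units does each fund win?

Pooled unit-bids ranked (top 11): 97 (Alder-1), 93 (Alder-2), 92 (Dune-1), 87 (Dune-2), 83 (Helix-1), 81 (Helix-2), 80 (Dune-3), 73 (Calder-1), 70 (Helix-3), 69 (Calder-2), 69 (Orion-1)
Next rejected bid: $67 (not a price — pay-as-bid).
Allocation: Alder 2, Calder 2, Dune 3, Helix 3, Orion 1.

Alder 2, Calder 2, Dune 3, Helix 3, Orion 1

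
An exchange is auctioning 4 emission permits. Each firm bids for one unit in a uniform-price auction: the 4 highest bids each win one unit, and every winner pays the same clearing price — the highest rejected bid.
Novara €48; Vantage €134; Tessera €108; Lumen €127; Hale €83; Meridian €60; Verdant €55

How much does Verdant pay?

Verdant pays €0

Ordering the bids: 134 (Vantage), 127 (Lumen), 108 (Tessera), 83 (Hale), 60 (Meridian), 55 (Verdant), …
The 4 highest are Vantage, Lumen, Tessera, Hale.
First losing bid is Meridian's €60, which sets the uniform price.
Verdant does not win → pays €0.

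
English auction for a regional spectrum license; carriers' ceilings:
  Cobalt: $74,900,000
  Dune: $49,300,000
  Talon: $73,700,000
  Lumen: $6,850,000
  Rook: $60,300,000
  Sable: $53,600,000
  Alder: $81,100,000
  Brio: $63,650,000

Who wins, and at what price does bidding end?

Limits ranked: 81,100,000 (Alder) > 74,900,000 (Cobalt) > 73,700,000 (Talon) > 63,650,000 (Brio) > 60,300,000 (Rook) > 53,600,000 (Sable) > …
Bidding ends when Cobalt exits at $74,900,000; Alder takes it.

Alder wins at $74,900,000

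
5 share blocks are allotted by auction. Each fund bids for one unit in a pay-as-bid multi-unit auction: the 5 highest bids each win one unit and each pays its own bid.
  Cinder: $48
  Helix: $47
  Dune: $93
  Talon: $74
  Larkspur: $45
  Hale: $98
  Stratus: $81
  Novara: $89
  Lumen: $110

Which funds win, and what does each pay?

Lumen $110, Hale $98, Dune $93, Novara $89, Stratus $81

Sorting: 110 (Lumen), 98 (Hale), 93 (Dune), 89 (Novara), 81 (Stratus), 74 (Talon), 48 (Cinder), …
Winners (5 units): Lumen, Hale, Dune, Novara, Stratus.
Each winner pays its own bid: Lumen $110, Hale $98, Dune $93, Novara $89, Stratus $81.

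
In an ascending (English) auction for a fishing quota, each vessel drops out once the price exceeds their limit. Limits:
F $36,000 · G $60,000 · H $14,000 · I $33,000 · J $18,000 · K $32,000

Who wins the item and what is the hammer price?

G wins at $36,000

Ascending (English) auction: the price rises until one bidder remains; the winner pays the price at which the last rival dropped out.
Limits ranked: 60,000 (G) > 36,000 (F) > 33,000 (I) > 32,000 (K) > 18,000 (J) > 14,000 (H)
F is the last rival to drop out, at $36,000; G remains and wins at that price.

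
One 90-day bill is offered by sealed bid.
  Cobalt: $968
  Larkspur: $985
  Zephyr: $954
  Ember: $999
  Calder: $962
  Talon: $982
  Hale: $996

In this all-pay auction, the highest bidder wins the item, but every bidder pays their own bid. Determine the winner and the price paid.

Ember pays $999

Bids in order: 999 (Ember) > 996 (Hale) > 985 (Larkspur) > 982 (Talon) > 968 (Cobalt) > 962 (Calder) > …
Ember is highest and takes the item; every bidder forfeits their bid.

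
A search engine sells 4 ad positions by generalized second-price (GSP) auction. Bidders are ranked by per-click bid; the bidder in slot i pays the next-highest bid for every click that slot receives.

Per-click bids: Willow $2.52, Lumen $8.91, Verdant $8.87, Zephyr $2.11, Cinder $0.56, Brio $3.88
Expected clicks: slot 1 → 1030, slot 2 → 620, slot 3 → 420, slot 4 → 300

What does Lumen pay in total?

Lumen pays $9136.10

Ranked by bid: $8.91 (Lumen) > $8.87 (Verdant) > $3.88 (Brio) > $2.52 (Willow) > $2.11 (Zephyr) > …
Lumen holds slot 1 → pays next bid $8.87 × 1030 clicks = $9136.10.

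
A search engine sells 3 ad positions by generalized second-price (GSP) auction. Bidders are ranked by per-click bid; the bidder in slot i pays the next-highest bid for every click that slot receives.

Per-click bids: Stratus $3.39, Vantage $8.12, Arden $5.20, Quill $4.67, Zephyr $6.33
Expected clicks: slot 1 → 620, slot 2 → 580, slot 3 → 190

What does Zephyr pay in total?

Zephyr pays $3016.00

Sorting advertisers: $8.12 (Vantage) > $6.33 (Zephyr) > $5.20 (Arden) > $4.67 (Quill) > …
Zephyr holds slot 2 → pays next bid $5.20 × 580 clicks = $3016.00.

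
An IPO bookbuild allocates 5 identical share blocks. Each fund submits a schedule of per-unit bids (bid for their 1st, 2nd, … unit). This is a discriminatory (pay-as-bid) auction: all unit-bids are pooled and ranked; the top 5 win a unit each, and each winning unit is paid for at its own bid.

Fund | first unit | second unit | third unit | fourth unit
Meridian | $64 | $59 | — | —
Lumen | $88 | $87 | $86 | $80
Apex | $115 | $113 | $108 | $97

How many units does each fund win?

All unit-bids, highest first — top 5: 115 (Apex-1), 113 (Apex-2), 108 (Apex-3), 97 (Apex-4), 88 (Lumen-1)
Next rejected bid: $87 (not a price — pay-as-bid).
Allocation: Apex 4, Lumen 1.

Apex 4, Lumen 1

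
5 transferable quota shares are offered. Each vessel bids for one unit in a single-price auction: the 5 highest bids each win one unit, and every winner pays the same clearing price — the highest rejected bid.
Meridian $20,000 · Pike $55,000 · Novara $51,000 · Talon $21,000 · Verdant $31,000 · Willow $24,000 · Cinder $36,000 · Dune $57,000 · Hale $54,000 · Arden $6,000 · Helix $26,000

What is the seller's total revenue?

Total revenue: $155,000

Ordering the bids: 57,000 (Dune), 55,000 (Pike), 54,000 (Hale), 51,000 (Novara), 36,000 (Cinder), 31,000 (Verdant), 26,000 (Helix), …
The 5 highest are Dune, Pike, Hale, Novara, Cinder.
First losing bid is Verdant's $31,000, which sets the uniform price.
Total revenue = 5 × $31,000 = $155,000.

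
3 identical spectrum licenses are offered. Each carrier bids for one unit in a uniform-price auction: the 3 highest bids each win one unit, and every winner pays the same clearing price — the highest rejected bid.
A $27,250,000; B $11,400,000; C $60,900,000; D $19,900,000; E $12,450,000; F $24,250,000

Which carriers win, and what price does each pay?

C, A, F; each pays $19,900,000

Sorting: 60,900,000 (C), 27,250,000 (A), 24,250,000 (F), 19,900,000 (D), 12,450,000 (E), …
The 3 highest are C, A, F.
Highest unsuccessful bid: $19,900,000 → clearing price.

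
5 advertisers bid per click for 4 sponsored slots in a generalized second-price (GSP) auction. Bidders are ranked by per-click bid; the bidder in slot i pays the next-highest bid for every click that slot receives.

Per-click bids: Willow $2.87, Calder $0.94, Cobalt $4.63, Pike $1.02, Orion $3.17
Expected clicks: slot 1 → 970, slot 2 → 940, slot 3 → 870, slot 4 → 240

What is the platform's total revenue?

Per-click bids in order: $4.63 (Cobalt) > $3.17 (Orion) > $2.87 (Willow) > $1.02 (Pike) > $0.94 (Calder)
Slot 1: Cobalt pays $3.17 × 970 = $3074.90
Slot 2: Orion pays $2.87 × 940 = $2697.80
Slot 3: Willow pays $1.02 × 870 = $887.40
Slot 4: Pike pays $0.94 × 240 = $225.60
Total = $6885.70

Total revenue: $6885.70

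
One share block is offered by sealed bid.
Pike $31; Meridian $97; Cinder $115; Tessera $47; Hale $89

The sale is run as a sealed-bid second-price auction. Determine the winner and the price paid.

Cinder pays $97

Rule: the highest bidder wins and pays the second-highest bid.
Bids ranked: 115 (Cinder) > 97 (Meridian) > 89 (Hale) > 47 (Tessera) > 31 (Pike)
Cinder is highest; pays the second-highest bid, $97.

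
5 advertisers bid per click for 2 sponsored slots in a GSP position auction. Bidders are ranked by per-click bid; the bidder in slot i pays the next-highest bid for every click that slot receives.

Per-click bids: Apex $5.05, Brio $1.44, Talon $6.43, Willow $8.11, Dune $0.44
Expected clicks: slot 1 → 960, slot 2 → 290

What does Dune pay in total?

Dune pays $0.00

Per-click bids in order: $8.11 (Willow) > $6.43 (Talon) > $5.05 (Apex) > …
Dune ranks below slot 2 → no slot, pays nothing.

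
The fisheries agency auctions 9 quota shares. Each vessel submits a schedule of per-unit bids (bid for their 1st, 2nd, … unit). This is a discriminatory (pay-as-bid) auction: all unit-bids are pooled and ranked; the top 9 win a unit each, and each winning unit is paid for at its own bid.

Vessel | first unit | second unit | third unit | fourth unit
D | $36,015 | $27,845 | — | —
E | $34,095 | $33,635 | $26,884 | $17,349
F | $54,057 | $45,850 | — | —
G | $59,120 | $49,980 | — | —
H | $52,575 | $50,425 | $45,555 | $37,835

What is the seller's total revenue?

Total revenue: $431,412

Merging the schedules and taking the best 9: 59,120 (G-1), 54,057 (F-1), 52,575 (H-1), 50,425 (H-2), 49,980 (G-2), 45,850 (F-2), 45,555 (H-3), 37,835 (H-4), 36,015 (D-1)
Next rejected bid: $34,095 (not a price — pay-as-bid).
Each winning unit pays its own bid.
Revenue = 59,120 + 54,057 + 52,575 + 50,425 + 49,980 + 45,850 + 45,555 + 37,835 + 36,015 = $431,412.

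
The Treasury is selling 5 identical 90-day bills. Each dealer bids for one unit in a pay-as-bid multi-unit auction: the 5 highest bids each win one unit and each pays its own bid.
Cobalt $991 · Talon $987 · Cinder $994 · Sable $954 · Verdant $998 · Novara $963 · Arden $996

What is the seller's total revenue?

Ordering the bids: 998 (Verdant), 996 (Arden), 994 (Cinder), 991 (Cobalt), 987 (Talon), 963 (Novara), 954 (Sable)
The 5 highest are Verdant, Arden, Cinder, Cobalt, Talon.
Total revenue = 998 + 996 + 994 + 991 + 987 = $4,966.

Total revenue: $4,966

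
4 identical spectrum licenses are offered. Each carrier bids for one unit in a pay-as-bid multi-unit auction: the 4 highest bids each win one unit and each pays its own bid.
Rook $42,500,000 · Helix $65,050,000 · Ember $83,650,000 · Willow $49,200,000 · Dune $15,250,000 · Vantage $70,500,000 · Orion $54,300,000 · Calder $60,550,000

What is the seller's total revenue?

Sorting: 83,650,000 (Ember), 70,500,000 (Vantage), 65,050,000 (Helix), 60,550,000 (Calder), 54,300,000 (Orion), 49,200,000 (Willow), …
Winners (4 units): Ember, Vantage, Helix, Calder.
Total revenue = 83,650,000 + 70,500,000 + 65,050,000 + 60,550,000 = $279,750,000.

Total revenue: $279,750,000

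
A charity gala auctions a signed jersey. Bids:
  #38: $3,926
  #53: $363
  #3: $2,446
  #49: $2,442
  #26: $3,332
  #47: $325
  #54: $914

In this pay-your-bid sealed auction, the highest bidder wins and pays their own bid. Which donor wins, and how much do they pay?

Pay-your-bid sealed auction: the highest bidder wins and pays their own bid.
Sorting bids: 3,926 (#38) > 3,332 (#26) > 2,446 (#3) > 2,442 (#49) > 914 (#54) > 363 (#53) > …
#38 has the highest bid and pays exactly that: $3,926.

#38 pays $3,926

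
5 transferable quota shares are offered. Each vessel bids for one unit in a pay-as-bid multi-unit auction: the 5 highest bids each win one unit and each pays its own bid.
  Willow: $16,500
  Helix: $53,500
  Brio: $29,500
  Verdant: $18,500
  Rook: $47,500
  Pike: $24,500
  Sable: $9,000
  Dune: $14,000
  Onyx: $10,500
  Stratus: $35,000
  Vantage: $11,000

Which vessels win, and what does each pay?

Helix $53,500, Rook $47,500, Stratus $35,000, Brio $29,500, Pike $24,500

Ordering the bids: 53,500 (Helix), 47,500 (Rook), 35,000 (Stratus), 29,500 (Brio), 24,500 (Pike), 18,500 (Verdant), 16,500 (Willow), …
The 5 highest are Helix, Rook, Stratus, Brio, Pike.
Each winner pays its own bid: Helix $53,500, Rook $47,500, Stratus $35,000, Brio $29,500, Pike $24,500.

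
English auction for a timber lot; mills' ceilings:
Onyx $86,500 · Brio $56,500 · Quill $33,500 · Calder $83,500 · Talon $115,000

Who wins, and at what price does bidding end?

Talon wins at $86,500

Limits ranked: 115,000 (Talon) > 86,500 (Onyx) > 83,500 (Calder) > 56,500 (Brio) > 33,500 (Quill)
Bidding ends when Onyx exits at $86,500; Talon takes it.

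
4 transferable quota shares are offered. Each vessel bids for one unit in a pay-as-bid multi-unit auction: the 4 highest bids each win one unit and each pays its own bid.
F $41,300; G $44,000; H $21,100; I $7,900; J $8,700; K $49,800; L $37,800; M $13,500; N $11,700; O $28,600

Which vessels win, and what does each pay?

Ordering the bids: 49,800 (K), 44,000 (G), 41,300 (F), 37,800 (L), 28,600 (O), 21,100 (H), …
Winners (4 units): K, G, F, L.
Each winner pays its own bid: K $49,800, G $44,000, F $41,300, L $37,800.

K $49,800, G $44,000, F $41,300, L $37,800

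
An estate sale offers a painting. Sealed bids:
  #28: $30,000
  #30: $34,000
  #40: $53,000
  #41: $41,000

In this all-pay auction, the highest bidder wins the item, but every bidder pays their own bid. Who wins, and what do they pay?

#40 pays $53,000

Sorting bids: 53,000 (#40) > 41,000 (#41) > 34,000 (#30) > 30,000 (#28)
#40 wins with the top bid; all bids are sunk regardless.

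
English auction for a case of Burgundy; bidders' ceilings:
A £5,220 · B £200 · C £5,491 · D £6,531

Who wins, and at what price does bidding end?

D wins at £5,491

Sorting limits: 6,531 (D) > 5,491 (C) > 5,220 (A) > 200 (B)
C is the last rival to drop out, at £5,491; D remains and wins at that price.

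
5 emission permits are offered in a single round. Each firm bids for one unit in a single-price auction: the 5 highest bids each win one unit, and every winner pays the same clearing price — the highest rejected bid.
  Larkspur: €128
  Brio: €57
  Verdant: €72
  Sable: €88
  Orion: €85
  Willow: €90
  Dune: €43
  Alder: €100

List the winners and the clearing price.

Ordering the bids: 128 (Larkspur), 100 (Alder), 90 (Willow), 88 (Sable), 85 (Orion), 72 (Verdant), 57 (Brio), …
Winners (5 units): Larkspur, Alder, Willow, Sable, Orion.
Clearing price = highest rejected bid = €72.

Larkspur, Alder, Willow, Sable, Orion; each pays €72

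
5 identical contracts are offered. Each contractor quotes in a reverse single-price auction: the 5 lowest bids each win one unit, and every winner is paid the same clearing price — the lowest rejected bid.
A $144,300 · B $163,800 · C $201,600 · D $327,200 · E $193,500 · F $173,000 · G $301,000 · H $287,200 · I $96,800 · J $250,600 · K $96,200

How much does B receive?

B is paid $193,500

Sorting: 96,200 (K), 96,800 (I), 144,300 (A), 163,800 (B), 173,000 (F), 193,500 (E), 201,600 (C), …
Winners (5 units): K, I, A, B, F.
Clearing price = lowest rejected bid = $193,500.
B wins → is paid $193,500.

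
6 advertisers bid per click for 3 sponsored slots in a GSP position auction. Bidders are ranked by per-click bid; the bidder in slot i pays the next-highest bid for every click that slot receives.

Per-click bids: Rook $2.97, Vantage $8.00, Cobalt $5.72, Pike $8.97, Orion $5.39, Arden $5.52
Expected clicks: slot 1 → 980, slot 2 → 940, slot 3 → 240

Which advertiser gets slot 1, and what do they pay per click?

Sorting advertisers: $8.97 (Pike) > $8.00 (Vantage) > $5.72 (Cobalt) > $5.52 (Arden) > …
Slot 1 goes to the first-ranked bidder, Pike, who pays the next bid down: $8.00/click.

Pike; $8.00 per click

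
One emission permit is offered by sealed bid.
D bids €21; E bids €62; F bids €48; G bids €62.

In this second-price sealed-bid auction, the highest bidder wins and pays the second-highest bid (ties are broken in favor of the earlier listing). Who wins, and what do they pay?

E pays €62

Rule: the highest bidder wins and pays the second-highest bid.
Bids ranked: 62 (E) > 62 (G) > 48 (F) > 21 (D)
Tie at €62 → E wins by tie-break.
E is highest; pays the second-highest bid, €62.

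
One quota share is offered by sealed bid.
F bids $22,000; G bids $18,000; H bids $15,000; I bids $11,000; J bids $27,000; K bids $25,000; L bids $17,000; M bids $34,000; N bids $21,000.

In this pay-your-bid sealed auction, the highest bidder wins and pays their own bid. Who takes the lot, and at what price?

M pays $34,000

Bids in order: 34,000 (M) > 27,000 (J) > 25,000 (K) > 22,000 (F) > 21,000 (N) > 18,000 (G) > …
M has the highest bid and pays exactly that: $34,000.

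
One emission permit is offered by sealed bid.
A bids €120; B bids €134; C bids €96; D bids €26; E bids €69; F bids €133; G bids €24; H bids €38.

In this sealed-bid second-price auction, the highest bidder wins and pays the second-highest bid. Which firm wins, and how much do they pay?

B pays €133

Rule: the highest bidder wins and pays the second-highest bid.
Bids in order: 134 (B) > 133 (F) > 120 (A) > 96 (C) > 69 (E) > 38 (H) > …
Second-price: B pays F's bid of €133.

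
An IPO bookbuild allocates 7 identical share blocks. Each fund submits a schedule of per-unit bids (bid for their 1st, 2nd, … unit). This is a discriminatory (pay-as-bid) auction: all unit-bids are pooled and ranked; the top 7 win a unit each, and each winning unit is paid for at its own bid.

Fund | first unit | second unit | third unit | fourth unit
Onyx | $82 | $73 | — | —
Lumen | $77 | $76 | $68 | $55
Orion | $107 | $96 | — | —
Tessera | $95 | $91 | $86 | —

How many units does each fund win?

Pooled unit-bids ranked (top 7): 107 (Orion-1), 96 (Orion-2), 95 (Tessera-1), 91 (Tessera-2), 86 (Tessera-3), 82 (Onyx-1), 77 (Lumen-1)
Next rejected bid: $76 (not a price — pay-as-bid).
Allocation: Lumen 1, Onyx 1, Orion 2, Tessera 3.

Lumen 1, Onyx 1, Orion 2, Tessera 3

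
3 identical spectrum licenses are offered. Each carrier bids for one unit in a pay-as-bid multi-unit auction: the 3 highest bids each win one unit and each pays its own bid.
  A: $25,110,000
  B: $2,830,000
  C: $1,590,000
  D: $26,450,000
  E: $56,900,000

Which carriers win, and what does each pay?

Bids ranked high→low: 56,900,000 (E), 26,450,000 (D), 25,110,000 (A), 2,830,000 (B), 1,590,000 (C)
Top 3: E, D, A.
Each winner pays its own bid: E $56,900,000, D $26,450,000, A $25,110,000.

E $56,900,000, D $26,450,000, A $25,110,000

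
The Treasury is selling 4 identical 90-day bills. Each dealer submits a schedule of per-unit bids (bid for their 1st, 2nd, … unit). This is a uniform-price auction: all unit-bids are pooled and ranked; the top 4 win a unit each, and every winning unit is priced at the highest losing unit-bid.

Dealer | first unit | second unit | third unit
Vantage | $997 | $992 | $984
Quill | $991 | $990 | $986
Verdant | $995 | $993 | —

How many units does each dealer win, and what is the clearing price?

Pooled unit-bids ranked (top 4): 997 (Vantage-1), 995 (Verdant-1), 993 (Verdant-2), 992 (Vantage-2)
Highest rejected unit-bid = $991.
Allocation: Vantage 2, Verdant 2.

Vantage 2, Verdant 2; clearing price $991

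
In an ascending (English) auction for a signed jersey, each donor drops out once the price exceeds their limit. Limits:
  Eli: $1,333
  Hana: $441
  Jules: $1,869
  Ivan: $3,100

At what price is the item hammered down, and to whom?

Ivan wins at $1,869

Rule: the price rises until one bidder remains; the winner pays the price at which the last rival dropped out.
Sorting limits: 3,100 (Ivan) > 1,869 (Jules) > 1,333 (Eli) > 441 (Hana)
Bidding ends when Jules exits at $1,869; Ivan takes it.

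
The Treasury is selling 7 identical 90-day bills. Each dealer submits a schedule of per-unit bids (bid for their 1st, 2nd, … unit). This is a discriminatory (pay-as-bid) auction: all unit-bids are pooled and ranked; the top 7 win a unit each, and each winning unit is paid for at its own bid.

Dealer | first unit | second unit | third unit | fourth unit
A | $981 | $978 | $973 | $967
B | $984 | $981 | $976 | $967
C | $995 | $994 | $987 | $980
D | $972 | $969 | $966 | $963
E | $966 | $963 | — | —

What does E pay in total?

All unit-bids, highest first — top 7: 995 (C-1), 994 (C-2), 987 (C-3), 984 (B-1), 981 (A-1), 981 (B-2), 980 (C-4)
Next rejected bid: $978 (not a price — pay-as-bid).
E wins no units.

E pays $0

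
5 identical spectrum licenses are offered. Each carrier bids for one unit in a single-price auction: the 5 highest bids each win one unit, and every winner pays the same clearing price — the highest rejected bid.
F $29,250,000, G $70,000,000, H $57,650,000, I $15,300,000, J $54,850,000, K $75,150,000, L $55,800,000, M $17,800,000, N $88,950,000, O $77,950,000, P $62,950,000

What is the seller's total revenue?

Total revenue: $288,250,000

Bids ranked high→low: 88,950,000 (N), 77,950,000 (O), 75,150,000 (K), 70,000,000 (G), 62,950,000 (P), 57,650,000 (H), 55,800,000 (L), …
Winners (5 units): N, O, K, G, P.
First losing bid is H's $57,650,000, which sets the uniform price.
Total revenue = 5 × $57,650,000 = $288,250,000.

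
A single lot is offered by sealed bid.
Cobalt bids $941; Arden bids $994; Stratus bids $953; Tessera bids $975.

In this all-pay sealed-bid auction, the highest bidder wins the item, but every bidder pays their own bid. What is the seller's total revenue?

All-pay sealed-bid auction: the highest bidder wins the item, but every bidder pays their own bid.
Bids ranked: 994 (Arden) > 975 (Tessera) > 953 (Stratus) > 941 (Cobalt)
Every bidder forfeits their bid regardless of winning.
Revenue = 941 + 994 + 953 + 975 = $3,863.

Total revenue: $3,863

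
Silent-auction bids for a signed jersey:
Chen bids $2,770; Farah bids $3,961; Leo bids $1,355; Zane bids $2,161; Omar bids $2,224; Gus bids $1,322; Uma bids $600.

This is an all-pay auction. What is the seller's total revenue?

All-pay auction: the highest bidder wins the item, but every bidder pays their own bid.
Bids ranked: 3,961 (Farah) > 2,770 (Chen) > 2,224 (Omar) > 2,161 (Zane) > 1,355 (Leo) > 1,322 (Gus) > …
Farah wins with the top bid; all bids are sunk regardless.
Every bidder forfeits their bid regardless of winning.
Revenue = 2,770 + 3,961 + 1,355 + 2,161 + 2,224 + 1,322 + 600 = $14,393.

Total revenue: $14,393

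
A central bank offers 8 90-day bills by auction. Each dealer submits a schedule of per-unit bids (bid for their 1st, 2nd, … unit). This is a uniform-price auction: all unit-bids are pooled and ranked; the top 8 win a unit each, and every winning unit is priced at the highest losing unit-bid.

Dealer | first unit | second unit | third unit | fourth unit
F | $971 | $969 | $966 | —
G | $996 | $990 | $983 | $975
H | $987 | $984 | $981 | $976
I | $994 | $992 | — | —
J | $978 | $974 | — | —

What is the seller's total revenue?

Total revenue: $7,824

Pooled unit-bids ranked (top 8): 996 (G-1), 994 (I-1), 992 (I-2), 990 (G-2), 987 (H-1), 984 (H-2), 983 (G-3), 981 (H-3)
Highest rejected unit-bid = $978.
Allocation: G 3, H 3, I 2. Every unit priced at $978.
Revenue = 8 × 978 = $7,824.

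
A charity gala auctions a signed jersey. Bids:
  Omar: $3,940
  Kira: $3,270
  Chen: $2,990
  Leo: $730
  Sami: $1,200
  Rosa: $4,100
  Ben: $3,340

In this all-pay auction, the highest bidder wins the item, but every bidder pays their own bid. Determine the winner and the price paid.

Rosa pays $4,100

Bids in order: 4,100 (Rosa) > 3,940 (Omar) > 3,340 (Ben) > 3,270 (Kira) > 2,990 (Chen) > 1,200 (Sami) > …
Rosa wins with the top bid; all bids are sunk regardless.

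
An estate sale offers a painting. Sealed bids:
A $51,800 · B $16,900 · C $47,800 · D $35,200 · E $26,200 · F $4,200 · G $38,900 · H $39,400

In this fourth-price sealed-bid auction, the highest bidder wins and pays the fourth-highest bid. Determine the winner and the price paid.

A pays $38,900

Rule: the highest bidder wins and pays the fourth-highest bid.
Sorting bids: 51,800 (A) > 47,800 (C) > 39,400 (H) > 38,900 (G) > 35,200 (D) > 26,200 (E) > …
A wins; payment is bid #4 in the ranking = $38,900.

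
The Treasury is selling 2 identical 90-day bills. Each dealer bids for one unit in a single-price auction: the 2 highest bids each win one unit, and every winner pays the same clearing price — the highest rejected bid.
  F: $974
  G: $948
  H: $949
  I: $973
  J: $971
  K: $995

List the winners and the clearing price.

Ordering the bids: 995 (K), 974 (F), 973 (I), 971 (J), …
Top 2: K, F.
Clearing price = highest rejected bid = $973.

K, F; each pays $973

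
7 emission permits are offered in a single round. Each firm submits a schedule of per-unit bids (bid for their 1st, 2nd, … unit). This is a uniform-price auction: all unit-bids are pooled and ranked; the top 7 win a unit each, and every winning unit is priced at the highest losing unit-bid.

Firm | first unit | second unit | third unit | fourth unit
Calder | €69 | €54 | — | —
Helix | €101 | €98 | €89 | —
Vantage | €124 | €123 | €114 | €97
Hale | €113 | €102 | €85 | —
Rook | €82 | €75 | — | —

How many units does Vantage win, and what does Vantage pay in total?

All unit-bids, highest first — top 7: 124 (Vantage-1), 123 (Vantage-2), 114 (Vantage-3), 113 (Hale-1), 102 (Hale-2), 101 (Helix-1), 98 (Helix-2)
The (k+1)-th unit-bid is €97.
Vantage wins 3 unit(s) at €97 each.

Vantage: 3 units, pays €291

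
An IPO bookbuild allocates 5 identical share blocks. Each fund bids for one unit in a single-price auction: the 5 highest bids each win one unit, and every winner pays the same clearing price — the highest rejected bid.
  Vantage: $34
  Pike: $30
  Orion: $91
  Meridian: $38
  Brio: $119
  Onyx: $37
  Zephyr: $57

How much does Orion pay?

Ordering the bids: 119 (Brio), 91 (Orion), 57 (Zephyr), 38 (Meridian), 37 (Onyx), 34 (Vantage), 30 (Pike)
Winners (5 units): Brio, Orion, Zephyr, Meridian, Onyx.
Highest unsuccessful bid: $34 → clearing price.
Orion wins → pays $34.

Orion pays $34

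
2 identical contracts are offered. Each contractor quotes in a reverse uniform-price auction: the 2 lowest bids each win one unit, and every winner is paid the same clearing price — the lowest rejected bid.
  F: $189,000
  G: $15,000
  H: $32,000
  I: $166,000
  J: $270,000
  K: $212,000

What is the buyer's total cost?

Ordering the bids: 15,000 (G), 32,000 (H), 166,000 (I), 189,000 (F), …
Lowest 2: G, H.
First losing bid is I's $166,000, which sets the uniform price.
Total cost = 2 × $166,000 = $332,000.

Total cost: $332,000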